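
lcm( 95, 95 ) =95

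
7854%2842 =2170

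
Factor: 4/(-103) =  - 2^2*103^( - 1 ) 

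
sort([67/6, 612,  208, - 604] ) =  [ - 604, 67/6,208, 612 ]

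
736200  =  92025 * 8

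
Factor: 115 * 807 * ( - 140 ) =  - 12992700 = -2^2 * 3^1  *5^2*7^1 * 23^1*269^1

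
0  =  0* 6437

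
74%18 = 2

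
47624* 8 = 380992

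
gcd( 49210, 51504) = 74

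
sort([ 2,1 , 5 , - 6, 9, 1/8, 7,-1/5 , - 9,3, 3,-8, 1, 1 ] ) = [ - 9 ,-8,- 6,-1/5, 1/8,  1,1,1 , 2,3, 3, 5,  7,9] 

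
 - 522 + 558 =36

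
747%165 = 87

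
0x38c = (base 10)908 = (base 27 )16H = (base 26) 18O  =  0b1110001100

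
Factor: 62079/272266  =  2^( - 1 )  *3^1*20693^1*136133^( - 1)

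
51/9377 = 51/9377 = 0.01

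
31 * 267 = 8277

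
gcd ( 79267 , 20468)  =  1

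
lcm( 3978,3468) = 135252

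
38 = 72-34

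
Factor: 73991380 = 2^2*5^1*109^1*33941^1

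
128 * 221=28288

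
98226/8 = 49113/4 = 12278.25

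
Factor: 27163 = 23^1* 1181^1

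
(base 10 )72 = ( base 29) 2E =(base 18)40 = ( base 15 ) 4C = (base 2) 1001000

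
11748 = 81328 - 69580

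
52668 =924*57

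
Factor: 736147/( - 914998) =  - 2^( - 1)*7^(-1)*65357^( - 1 )*736147^1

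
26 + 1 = 27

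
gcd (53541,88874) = 1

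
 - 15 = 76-91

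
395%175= 45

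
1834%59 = 5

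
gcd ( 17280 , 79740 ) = 180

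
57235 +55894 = 113129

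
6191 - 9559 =- 3368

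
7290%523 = 491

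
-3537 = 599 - 4136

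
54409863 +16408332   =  70818195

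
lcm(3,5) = 15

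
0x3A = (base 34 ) 1O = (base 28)22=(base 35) 1N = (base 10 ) 58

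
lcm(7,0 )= 0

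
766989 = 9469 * 81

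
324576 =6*54096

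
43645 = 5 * 8729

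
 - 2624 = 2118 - 4742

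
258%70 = 48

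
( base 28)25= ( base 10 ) 61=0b111101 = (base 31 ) 1U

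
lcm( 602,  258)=1806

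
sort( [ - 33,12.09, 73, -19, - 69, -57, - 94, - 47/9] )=[ - 94, - 69,  -  57,-33, - 19, - 47/9,12.09,  73 ] 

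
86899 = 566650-479751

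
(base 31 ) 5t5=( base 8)13115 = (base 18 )hb3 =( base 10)5709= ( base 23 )AI5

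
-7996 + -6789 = -14785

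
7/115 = 7/115= 0.06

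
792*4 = 3168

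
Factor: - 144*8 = - 2^7*3^2 = - 1152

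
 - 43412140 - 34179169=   -  77591309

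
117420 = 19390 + 98030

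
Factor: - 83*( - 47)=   3901 = 47^1*83^1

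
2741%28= 25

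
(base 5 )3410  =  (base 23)KK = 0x1e0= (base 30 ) G0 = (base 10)480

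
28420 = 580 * 49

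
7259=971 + 6288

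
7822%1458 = 532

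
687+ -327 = 360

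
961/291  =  961/291=3.30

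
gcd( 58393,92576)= 1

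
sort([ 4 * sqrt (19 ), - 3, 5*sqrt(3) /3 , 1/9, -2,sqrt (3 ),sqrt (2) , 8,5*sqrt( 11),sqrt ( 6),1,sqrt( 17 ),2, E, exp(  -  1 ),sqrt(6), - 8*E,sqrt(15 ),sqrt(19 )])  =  [- 8*E, -3,  -  2, 1/9,exp( - 1 ),1,sqrt(2 ), sqrt(3), 2,sqrt( 6 ), sqrt(6 ), E,  5*sqrt(3) /3,sqrt(15),sqrt(17 ),sqrt( 19 ),  8,5*sqrt( 11 ),  4 *sqrt( 19 )]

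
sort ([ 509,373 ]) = [373, 509]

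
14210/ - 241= -59 + 9/241 = -58.96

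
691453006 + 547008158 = 1238461164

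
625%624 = 1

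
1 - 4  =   -3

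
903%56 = 7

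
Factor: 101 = 101^1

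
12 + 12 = 24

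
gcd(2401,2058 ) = 343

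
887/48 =887/48 = 18.48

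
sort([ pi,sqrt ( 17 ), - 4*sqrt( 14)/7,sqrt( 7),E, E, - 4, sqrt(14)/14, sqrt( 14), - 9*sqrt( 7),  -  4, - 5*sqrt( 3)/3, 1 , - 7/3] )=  [ - 9*sqrt ( 7), - 4, - 4, - 5*sqrt( 3 )/3, - 7/3, - 4*sqrt( 14)/7,  sqrt( 14)/14,1,sqrt( 7),E, E, pi,sqrt(14),sqrt (17)]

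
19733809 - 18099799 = 1634010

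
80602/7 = 11514 + 4/7 = 11514.57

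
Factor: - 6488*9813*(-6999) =2^3*3^2*811^1*2333^1*3271^1= 445603541256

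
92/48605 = 92/48605 = 0.00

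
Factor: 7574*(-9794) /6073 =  - 74179756/6073 = -2^2 *7^1*59^1*83^1*541^1*6073^(  -  1 ) 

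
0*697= 0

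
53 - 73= -20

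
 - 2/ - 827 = 2/827 = 0.00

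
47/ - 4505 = - 47/4505 = - 0.01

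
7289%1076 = 833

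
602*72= 43344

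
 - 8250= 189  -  8439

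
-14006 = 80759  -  94765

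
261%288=261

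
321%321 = 0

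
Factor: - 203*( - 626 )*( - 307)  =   - 39012946 = - 2^1*7^1*29^1 * 307^1*313^1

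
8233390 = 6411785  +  1821605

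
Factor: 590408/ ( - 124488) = -811/171= - 3^ (- 2 )* 19^ ( - 1 ) * 811^1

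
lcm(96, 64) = 192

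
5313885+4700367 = 10014252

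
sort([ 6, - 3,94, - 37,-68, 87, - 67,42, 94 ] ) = [ - 68,  -  67 , - 37, - 3, 6,42, 87,94, 94 ] 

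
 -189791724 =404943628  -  594735352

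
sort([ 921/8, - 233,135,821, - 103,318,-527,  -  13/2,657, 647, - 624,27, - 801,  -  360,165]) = [ - 801, - 624, - 527, - 360,- 233, - 103, - 13/2,  27,921/8,135,165, 318,647,  657,821]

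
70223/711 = 70223/711 = 98.77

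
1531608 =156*9818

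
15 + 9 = 24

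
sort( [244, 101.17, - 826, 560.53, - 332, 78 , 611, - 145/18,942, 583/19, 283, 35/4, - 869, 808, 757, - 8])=[ - 869, - 826,-332,-145/18,  -  8, 35/4, 583/19,78  ,  101.17, 244, 283,560.53, 611,757, 808, 942]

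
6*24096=144576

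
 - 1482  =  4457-5939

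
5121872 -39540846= -34418974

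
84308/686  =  122 + 44/49 =122.90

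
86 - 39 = 47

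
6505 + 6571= 13076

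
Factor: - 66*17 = -1122 = -2^1*3^1*11^1 * 17^1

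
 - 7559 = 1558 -9117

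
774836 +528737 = 1303573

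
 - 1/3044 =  - 1 + 3043/3044 = - 0.00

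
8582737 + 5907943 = 14490680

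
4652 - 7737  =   - 3085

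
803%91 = 75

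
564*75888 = 42800832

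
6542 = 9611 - 3069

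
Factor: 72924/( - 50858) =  - 2^1*3^1*103^1*431^( - 1) = - 618/431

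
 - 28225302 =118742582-146967884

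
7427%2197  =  836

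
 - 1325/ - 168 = 1325/168 = 7.89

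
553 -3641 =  - 3088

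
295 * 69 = 20355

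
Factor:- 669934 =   -  2^1*131^1*2557^1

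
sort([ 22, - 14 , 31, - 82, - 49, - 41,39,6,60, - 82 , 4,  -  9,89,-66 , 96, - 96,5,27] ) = [ - 96, - 82, - 82, - 66 , - 49, - 41, - 14, - 9,4,5, 6,22,27, 31,39,60, 89,96]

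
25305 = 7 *3615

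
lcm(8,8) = 8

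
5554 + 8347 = 13901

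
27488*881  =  24216928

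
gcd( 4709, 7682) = 1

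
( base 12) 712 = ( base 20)2B2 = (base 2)1111111110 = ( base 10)1022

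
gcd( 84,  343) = 7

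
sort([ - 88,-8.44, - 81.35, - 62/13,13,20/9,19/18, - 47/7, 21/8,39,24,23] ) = [  -  88, - 81.35, - 8.44, - 47/7,-62/13,19/18,20/9,21/8, 13,23,24, 39 ]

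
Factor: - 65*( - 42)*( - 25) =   -  68250 = - 2^1*3^1 *5^3 * 7^1*13^1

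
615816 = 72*8553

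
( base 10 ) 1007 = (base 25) 1f7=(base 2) 1111101111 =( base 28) 17R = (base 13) 5C6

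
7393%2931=1531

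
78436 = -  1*( - 78436 )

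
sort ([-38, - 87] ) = [  -  87,-38 ] 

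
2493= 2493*1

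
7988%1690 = 1228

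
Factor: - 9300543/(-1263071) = 3^1*7^2*151^1 * 419^1*1263071^(  -  1)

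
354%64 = 34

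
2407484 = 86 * 27994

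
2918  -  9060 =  - 6142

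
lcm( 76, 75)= 5700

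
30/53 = 30/53 = 0.57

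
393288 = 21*18728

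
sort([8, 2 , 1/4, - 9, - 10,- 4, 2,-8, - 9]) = [ - 10 , - 9,-9, - 8, -4, 1/4, 2,2, 8 ]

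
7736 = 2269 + 5467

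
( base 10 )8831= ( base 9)13102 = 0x227f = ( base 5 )240311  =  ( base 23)GFM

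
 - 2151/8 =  - 2151/8=- 268.88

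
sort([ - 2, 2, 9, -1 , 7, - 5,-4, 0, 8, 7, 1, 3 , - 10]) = [- 10, -5 , - 4,  -  2,-1,0, 1, 2, 3, 7, 7,8,9]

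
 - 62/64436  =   - 31/32218= - 0.00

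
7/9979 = 7/9979 = 0.00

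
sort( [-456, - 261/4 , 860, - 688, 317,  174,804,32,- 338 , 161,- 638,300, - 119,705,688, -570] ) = [ - 688, - 638,-570, - 456, - 338, - 119, - 261/4,32,161,174,300,  317,688, 705, 804 , 860] 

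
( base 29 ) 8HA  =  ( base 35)5vl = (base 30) 811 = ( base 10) 7231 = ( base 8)16077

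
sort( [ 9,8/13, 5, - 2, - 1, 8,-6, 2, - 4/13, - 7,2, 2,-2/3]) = [ - 7,-6, - 2, - 1, - 2/3, - 4/13,8/13, 2, 2, 2,5, 8,9]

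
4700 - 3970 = 730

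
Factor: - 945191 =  - 13^1*72707^1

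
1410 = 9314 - 7904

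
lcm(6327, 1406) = 12654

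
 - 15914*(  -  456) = 7256784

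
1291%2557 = 1291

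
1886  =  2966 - 1080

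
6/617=6/617 = 0.01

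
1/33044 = 1/33044 = 0.00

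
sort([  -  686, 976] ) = [ - 686, 976]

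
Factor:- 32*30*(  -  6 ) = 2^7*3^2 * 5^1 = 5760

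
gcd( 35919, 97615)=1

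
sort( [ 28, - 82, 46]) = [ - 82, 28,46]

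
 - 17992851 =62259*( - 289 )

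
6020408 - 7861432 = -1841024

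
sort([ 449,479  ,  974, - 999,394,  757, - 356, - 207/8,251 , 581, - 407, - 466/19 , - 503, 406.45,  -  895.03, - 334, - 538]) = [ - 999, - 895.03 , - 538,- 503, - 407,-356,  -  334, - 207/8, - 466/19,251,394, 406.45,449,  479, 581, 757 , 974]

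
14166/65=14166/65 = 217.94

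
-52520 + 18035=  - 34485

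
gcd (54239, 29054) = 73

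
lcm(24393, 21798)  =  1024506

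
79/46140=79/46140=0.00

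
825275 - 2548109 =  - 1722834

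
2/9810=1/4905= 0.00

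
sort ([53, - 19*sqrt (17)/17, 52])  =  [ - 19*sqrt ( 17)/17,52 , 53 ] 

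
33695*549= 18498555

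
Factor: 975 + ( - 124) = 851 =23^1*37^1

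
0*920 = 0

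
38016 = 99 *384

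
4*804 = 3216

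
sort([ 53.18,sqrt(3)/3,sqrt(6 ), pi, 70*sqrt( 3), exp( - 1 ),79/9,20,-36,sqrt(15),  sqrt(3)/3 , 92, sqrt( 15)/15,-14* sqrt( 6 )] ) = [ -36,-14*sqrt( 6), sqrt( 15) /15 , exp( - 1), sqrt( 3 ) /3,  sqrt( 3) /3, sqrt( 6), pi, sqrt ( 15 ), 79/9, 20,  53.18, 92, 70*sqrt ( 3 )]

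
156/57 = 52/19 = 2.74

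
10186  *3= 30558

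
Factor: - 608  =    -  2^5*19^1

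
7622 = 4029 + 3593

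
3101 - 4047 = - 946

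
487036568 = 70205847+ 416830721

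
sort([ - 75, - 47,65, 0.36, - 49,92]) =[ - 75, - 49, - 47,0.36,65,92 ] 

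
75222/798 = 1791/19  =  94.26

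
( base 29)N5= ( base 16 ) 2A0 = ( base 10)672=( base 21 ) 1B0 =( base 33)kc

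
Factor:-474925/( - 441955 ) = 605/563 = 5^1 * 11^2 *563^(-1) 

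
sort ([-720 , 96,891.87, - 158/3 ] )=[ - 720, - 158/3, 96, 891.87 ] 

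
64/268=16/67 = 0.24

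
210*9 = 1890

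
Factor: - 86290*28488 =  - 2458229520 = -2^4*3^1*5^1*1187^1 * 8629^1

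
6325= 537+5788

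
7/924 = 1/132= 0.01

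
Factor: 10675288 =2^3*13^1*102647^1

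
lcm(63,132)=2772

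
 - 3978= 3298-7276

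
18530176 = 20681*896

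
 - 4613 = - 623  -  3990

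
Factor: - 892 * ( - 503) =448676  =  2^2 * 223^1*503^1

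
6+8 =14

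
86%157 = 86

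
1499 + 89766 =91265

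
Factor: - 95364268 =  - 2^2 * 19^1*1254793^1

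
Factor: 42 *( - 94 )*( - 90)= 2^3*3^3*5^1*7^1* 47^1 = 355320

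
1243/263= 4 + 191/263 = 4.73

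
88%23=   19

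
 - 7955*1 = - 7955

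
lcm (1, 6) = 6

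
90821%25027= 15740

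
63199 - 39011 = 24188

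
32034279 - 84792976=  - 52758697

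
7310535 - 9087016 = - 1776481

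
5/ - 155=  - 1/31 = -0.03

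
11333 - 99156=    - 87823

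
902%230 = 212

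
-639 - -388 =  - 251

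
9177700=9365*980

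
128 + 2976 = 3104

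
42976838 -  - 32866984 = 75843822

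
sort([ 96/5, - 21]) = [-21,96/5]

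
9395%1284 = 407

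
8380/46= 182 + 4/23 = 182.17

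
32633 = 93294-60661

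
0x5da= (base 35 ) 17s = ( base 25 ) 29n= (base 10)1498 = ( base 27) 21d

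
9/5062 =9/5062 = 0.00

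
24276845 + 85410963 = 109687808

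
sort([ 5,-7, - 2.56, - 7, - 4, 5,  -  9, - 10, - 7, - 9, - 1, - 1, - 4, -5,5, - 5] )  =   [ - 10, - 9,- 9 ,-7, - 7,-7, - 5 , - 5,-4, - 4, - 2.56, - 1, - 1,5,5,5]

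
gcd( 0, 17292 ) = 17292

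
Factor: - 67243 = -11^1*6113^1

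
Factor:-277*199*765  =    -  42169095 = -3^2*5^1*17^1  *199^1* 277^1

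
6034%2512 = 1010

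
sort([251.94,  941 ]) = [ 251.94, 941]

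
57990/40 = 1449 +3/4 = 1449.75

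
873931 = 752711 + 121220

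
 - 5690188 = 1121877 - 6812065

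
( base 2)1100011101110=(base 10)6382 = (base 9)8671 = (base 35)57c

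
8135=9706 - 1571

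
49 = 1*49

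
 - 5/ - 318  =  5/318 = 0.02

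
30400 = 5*6080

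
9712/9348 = 2428/2337 = 1.04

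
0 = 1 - 1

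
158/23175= 158/23175 = 0.01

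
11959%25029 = 11959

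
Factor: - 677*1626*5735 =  - 6313099470 = - 2^1 * 3^1*5^1*31^1*37^1 *271^1 * 677^1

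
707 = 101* 7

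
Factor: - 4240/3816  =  -10/9 = - 2^1*3^(-2) * 5^1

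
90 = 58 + 32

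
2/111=2/111 = 0.02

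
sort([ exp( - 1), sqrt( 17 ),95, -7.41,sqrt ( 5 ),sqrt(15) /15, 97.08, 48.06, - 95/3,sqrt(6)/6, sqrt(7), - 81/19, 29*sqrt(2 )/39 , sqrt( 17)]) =[ - 95/3,  -  7.41, - 81/19, sqrt(15 ) /15, exp( - 1), sqrt( 6)/6,  29*sqrt(2)/39,sqrt(5),sqrt(7),sqrt(17 ),sqrt( 17),48.06,95,97.08 ] 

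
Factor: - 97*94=  -  2^1*47^1*97^1 = -  9118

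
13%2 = 1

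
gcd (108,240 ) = 12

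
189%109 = 80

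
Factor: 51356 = 2^2 * 37^1*347^1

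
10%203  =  10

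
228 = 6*38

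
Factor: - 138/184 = - 3/4 = -2^( - 2)*3^1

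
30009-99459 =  - 69450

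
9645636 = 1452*6643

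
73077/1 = 73077 = 73077.00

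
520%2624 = 520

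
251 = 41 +210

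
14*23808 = 333312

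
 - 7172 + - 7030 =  - 14202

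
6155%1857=584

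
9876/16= 617  +  1/4 = 617.25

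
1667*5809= 9683603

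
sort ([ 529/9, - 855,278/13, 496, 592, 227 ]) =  [ - 855, 278/13, 529/9,  227,496, 592]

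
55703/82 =679  +  25/82  =  679.30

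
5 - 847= - 842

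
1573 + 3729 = 5302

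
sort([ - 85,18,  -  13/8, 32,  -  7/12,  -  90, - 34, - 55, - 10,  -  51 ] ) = [ - 90,  -  85 , - 55,-51,  -  34, - 10, - 13/8, - 7/12 , 18,32]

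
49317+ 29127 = 78444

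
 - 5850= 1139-6989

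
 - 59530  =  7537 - 67067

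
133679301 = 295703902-162024601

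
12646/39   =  324+ 10/39 = 324.26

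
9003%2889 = 336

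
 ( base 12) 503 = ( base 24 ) 163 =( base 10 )723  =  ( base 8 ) 1323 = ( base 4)23103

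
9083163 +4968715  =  14051878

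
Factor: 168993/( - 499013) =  - 297/877 = -  3^3*11^1*877^( - 1) 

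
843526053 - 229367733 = 614158320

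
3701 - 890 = 2811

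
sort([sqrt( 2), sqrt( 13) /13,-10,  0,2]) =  [ - 10,0, sqrt( 13) /13, sqrt(2 ),  2 ]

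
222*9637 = 2139414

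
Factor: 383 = 383^1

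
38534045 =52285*737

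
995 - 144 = 851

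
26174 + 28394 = 54568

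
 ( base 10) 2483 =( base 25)3o8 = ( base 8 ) 4663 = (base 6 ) 15255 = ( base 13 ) 1190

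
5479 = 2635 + 2844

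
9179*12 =110148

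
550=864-314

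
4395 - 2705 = 1690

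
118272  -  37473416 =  - 37355144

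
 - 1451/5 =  - 291 + 4/5 = - 290.20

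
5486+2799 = 8285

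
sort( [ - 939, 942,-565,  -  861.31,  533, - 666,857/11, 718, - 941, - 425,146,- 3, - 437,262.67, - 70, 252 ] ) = [  -  941, - 939,-861.31,- 666, - 565,-437, - 425, - 70, - 3,857/11,146,252 , 262.67,533, 718,942]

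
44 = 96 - 52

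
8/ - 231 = -1 +223/231 = -0.03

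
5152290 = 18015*286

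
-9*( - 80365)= 723285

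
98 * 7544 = 739312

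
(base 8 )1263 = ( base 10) 691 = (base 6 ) 3111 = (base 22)199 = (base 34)KB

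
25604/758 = 12802/379=33.78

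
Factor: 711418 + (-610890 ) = 2^4*61^1 *103^1 =100528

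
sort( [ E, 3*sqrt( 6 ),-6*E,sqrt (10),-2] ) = [ - 6*E, - 2,  E,sqrt( 10), 3*sqrt(6) ]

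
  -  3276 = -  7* 468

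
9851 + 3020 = 12871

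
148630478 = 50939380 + 97691098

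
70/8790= 7/879 = 0.01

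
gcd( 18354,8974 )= 14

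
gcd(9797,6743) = 1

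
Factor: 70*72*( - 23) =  - 115920 = - 2^4*3^2 * 5^1 * 7^1*23^1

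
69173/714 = 96+37/42 = 96.88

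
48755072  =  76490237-27735165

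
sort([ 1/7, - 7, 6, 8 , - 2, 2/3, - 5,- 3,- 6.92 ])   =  [-7, - 6.92,  -  5, - 3,  -  2 , 1/7,2/3,6, 8]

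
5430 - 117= 5313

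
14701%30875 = 14701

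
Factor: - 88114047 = -3^1*7^1*853^1 * 4919^1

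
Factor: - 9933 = -3^1*7^1*11^1 * 43^1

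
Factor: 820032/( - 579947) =-2^6*3^1*4271^1*579947^( - 1 ) 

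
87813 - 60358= 27455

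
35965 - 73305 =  - 37340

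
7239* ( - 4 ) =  -28956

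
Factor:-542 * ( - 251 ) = 2^1*251^1*271^1 = 136042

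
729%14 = 1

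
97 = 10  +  87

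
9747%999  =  756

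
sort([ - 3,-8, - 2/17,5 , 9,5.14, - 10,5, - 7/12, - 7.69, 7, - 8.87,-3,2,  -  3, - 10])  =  [ - 10, - 10, - 8.87, - 8, - 7.69 ,-3,-3,-3,-7/12 , - 2/17,2, 5, 5,5.14,  7,9 ]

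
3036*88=267168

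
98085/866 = 113 + 227/866 = 113.26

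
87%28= 3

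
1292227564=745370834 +546856730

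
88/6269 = 88/6269 = 0.01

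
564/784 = 141/196=0.72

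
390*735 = 286650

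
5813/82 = 5813/82 =70.89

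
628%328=300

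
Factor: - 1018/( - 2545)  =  2/5 = 2^1*5^( - 1)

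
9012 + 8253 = 17265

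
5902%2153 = 1596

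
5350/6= 891+2/3 =891.67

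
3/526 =3/526 = 0.01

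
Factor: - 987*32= - 31584 = - 2^5*3^1*7^1*47^1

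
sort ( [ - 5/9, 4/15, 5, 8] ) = [ - 5/9,4/15,5, 8 ]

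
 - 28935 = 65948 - 94883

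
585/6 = 97 + 1/2 = 97.50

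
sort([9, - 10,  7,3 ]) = [ - 10, 3,7,9]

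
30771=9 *3419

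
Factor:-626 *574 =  -2^2*7^1*41^1 *313^1 = -  359324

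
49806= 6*8301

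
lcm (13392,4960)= 133920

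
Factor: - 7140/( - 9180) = 7/9 = 3^( - 2 )*7^1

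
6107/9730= 6107/9730 = 0.63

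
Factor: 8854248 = 2^3*3^1 * 13^2*37^1*59^1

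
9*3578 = 32202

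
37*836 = 30932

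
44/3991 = 44/3991 = 0.01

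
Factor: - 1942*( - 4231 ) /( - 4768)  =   - 2^( - 4)*149^( - 1 )*971^1*4231^1 = - 4108301/2384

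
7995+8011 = 16006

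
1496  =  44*34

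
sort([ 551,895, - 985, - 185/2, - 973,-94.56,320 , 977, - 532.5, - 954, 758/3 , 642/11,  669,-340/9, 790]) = [-985, - 973 , - 954, - 532.5  ,  -  94.56,-185/2, - 340/9,642/11, 758/3 , 320,551,669,790,895,977 ] 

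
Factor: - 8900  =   - 2^2*5^2*89^1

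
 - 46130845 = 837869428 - 884000273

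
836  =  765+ 71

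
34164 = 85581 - 51417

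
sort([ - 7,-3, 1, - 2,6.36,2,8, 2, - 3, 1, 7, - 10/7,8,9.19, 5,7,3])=[ - 7, - 3, - 3, - 2, - 10/7, 1, 1,2,2, 3, 5,  6.36, 7, 7, 8, 8,9.19]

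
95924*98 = 9400552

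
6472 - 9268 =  - 2796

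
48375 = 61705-13330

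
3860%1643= 574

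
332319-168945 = 163374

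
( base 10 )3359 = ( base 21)7CK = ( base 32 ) 38V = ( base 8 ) 6437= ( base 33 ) 32q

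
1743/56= 31 +1/8 =31.12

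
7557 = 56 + 7501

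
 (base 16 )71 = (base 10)113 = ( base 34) 3B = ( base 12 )95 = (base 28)41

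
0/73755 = 0 = 0.00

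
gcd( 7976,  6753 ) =1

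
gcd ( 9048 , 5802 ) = 6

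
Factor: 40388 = 2^2*23^1*439^1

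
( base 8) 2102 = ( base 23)219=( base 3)1111101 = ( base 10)1090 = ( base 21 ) 29j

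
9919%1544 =655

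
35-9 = 26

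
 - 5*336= - 1680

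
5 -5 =0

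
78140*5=390700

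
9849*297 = 2925153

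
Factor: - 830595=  - 3^1*5^1*55373^1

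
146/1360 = 73/680 = 0.11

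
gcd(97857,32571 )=9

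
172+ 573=745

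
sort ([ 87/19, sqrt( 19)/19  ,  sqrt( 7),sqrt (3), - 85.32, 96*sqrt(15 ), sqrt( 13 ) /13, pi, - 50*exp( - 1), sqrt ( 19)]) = [ - 85.32, - 50*exp( - 1 ), sqrt (19)/19, sqrt( 13)/13, sqrt (3),sqrt( 7), pi,sqrt( 19), 87/19, 96*sqrt(15)]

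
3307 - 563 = 2744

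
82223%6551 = 3611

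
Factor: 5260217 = 1747^1* 3011^1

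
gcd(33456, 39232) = 16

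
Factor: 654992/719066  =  327496/359533= 2^3 * 13^1*17^(-1)*47^1*67^1*21149^( - 1 )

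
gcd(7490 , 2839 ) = 1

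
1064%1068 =1064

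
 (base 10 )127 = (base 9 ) 151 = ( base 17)78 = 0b1111111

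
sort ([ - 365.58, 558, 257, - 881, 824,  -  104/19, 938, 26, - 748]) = [ - 881, - 748, - 365.58, - 104/19,  26,257,558,824,938] 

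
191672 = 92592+99080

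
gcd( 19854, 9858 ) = 6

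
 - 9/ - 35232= 3/11744=0.00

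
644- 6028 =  - 5384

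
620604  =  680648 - 60044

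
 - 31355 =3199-34554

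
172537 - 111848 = 60689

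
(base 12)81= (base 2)1100001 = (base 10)97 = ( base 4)1201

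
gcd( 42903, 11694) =3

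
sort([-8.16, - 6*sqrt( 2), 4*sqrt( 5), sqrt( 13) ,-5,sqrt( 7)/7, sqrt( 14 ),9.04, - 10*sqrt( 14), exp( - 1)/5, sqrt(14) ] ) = [-10*sqrt ( 14),-6*sqrt( 2), - 8.16, - 5, exp( - 1)/5, sqrt ( 7)/7,sqrt( 13), sqrt(14), sqrt( 14), 4 * sqrt( 5),  9.04 ] 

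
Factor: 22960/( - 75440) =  - 7/23 = - 7^1*23^( - 1)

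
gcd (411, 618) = 3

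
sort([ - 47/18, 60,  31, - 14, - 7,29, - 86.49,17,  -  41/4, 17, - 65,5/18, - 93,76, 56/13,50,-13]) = [ - 93,  -  86.49, - 65, - 14, - 13,-41/4,-7, - 47/18,5/18,56/13, 17 , 17, 29,31,  50, 60, 76 ] 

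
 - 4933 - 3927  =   - 8860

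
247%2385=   247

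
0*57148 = 0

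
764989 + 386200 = 1151189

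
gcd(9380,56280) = 9380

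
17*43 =731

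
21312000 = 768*27750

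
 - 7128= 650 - 7778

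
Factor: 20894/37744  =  2^( - 3)*7^ ( - 1)* 31^1 = 31/56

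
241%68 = 37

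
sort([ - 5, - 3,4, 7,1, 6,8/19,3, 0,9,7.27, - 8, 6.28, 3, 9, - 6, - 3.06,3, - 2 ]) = [-8, - 6,  -  5, - 3.06,  -  3 , - 2,0, 8/19, 1, 3, 3, 3 , 4, 6, 6.28,7, 7.27, 9, 9 ]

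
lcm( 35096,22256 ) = 912496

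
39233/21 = 39233/21 = 1868.24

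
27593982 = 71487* 386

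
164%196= 164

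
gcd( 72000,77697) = 9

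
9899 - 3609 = 6290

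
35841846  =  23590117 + 12251729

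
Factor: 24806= 2^1*79^1*157^1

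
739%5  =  4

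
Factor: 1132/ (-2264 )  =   - 1/2 = -2^(- 1) 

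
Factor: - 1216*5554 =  - 2^7*19^1*2777^1 = - 6753664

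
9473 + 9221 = 18694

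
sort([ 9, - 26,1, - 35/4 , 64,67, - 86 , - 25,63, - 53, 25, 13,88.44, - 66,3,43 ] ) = [ - 86, - 66 , - 53, - 26 ,- 25, - 35/4, 1, 3,9, 13, 25, 43,63 , 64,  67, 88.44] 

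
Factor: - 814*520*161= - 2^4*5^1* 7^1*11^1 *13^1*23^1*37^1= - 68148080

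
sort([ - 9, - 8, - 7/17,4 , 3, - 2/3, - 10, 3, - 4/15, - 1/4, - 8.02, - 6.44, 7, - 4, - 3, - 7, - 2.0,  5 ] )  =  [ - 10, - 9, - 8.02, - 8, - 7, - 6.44, - 4,- 3, - 2.0, - 2/3,  -  7/17, - 4/15, - 1/4,3 , 3 , 4  ,  5,7]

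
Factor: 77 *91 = 7007 =7^2*11^1*13^1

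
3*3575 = 10725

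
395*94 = 37130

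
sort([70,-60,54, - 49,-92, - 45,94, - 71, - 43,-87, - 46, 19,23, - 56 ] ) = [ - 92,-87, - 71,-60,  -  56,- 49, - 46, -45,-43,19,23,54,70,94]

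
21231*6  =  127386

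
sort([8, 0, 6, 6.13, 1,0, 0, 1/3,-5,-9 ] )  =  [ - 9, - 5 , 0,0, 0, 1/3, 1, 6,6.13,8] 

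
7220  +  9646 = 16866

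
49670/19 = 49670/19 = 2614.21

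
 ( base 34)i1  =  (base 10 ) 613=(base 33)IJ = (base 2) 1001100101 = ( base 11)508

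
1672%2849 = 1672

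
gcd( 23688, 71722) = 658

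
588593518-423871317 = 164722201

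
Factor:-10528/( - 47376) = 2^1*3^ ( - 2) = 2/9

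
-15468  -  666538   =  -682006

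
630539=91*6929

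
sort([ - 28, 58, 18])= [ - 28 , 18,58 ] 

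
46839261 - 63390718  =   -16551457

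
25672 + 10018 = 35690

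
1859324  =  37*50252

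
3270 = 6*545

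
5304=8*663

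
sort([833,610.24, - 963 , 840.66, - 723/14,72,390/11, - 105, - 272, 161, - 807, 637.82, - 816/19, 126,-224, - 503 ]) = [-963, - 807, - 503, - 272, - 224 , - 105, - 723/14,-816/19,390/11, 72,126, 161 , 610.24,637.82,833, 840.66]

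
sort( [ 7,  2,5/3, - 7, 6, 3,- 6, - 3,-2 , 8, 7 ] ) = [-7,  -  6, - 3, - 2,5/3,2, 3,6, 7, 7, 8] 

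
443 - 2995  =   - 2552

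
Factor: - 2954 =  -2^1 * 7^1* 211^1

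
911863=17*53639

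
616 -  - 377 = 993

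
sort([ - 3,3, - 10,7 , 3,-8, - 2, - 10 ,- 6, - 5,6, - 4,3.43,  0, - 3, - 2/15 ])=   [-10,  -  10, - 8, - 6,  -  5,-4, - 3,-3,-2,-2/15,0 , 3,3,  3.43,6, 7]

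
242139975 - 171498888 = 70641087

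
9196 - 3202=5994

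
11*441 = 4851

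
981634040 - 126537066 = 855096974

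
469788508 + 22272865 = 492061373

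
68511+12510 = 81021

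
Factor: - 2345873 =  - 19^1*311^1*397^1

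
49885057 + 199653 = 50084710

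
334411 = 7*47773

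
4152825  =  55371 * 75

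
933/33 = 311/11 = 28.27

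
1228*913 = 1121164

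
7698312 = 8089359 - 391047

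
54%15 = 9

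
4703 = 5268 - 565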